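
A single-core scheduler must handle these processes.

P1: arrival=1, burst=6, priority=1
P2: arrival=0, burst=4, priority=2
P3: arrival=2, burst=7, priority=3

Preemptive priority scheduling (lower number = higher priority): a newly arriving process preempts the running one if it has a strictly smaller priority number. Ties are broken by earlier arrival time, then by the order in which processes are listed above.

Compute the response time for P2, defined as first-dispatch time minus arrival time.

0

Schedule: | P2 0-1 | P1 1-7 | P2 7-10 | P3 10-17 |
Completion: P1=7  P2=10  P3=17
Turnaround (C−A): P1=6  P2=10  P3=15
Response(P2) = first start − arrival = 0 − 0 = 0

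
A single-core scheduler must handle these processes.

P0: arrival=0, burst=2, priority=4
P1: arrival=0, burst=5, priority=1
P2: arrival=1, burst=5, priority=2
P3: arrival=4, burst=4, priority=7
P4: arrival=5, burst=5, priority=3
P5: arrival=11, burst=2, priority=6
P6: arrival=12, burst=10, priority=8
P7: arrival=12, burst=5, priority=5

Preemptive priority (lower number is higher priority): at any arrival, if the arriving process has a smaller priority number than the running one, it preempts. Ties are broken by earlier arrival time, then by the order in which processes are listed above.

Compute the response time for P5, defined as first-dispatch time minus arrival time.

Schedule: | P1 0-5 | P2 5-10 | P4 10-15 | P0 15-17 | P7 17-22 | P5 22-24 | P3 24-28 | P6 28-38 |
Completion: P0=17  P1=5  P2=10  P3=28  P4=15  P5=24  P6=38  P7=22
Turnaround (C−A): P0=17  P1=5  P2=9  P3=24  P4=10  P5=13  P6=26  P7=10
Response(P5) = first start − arrival = 22 − 11 = 11

11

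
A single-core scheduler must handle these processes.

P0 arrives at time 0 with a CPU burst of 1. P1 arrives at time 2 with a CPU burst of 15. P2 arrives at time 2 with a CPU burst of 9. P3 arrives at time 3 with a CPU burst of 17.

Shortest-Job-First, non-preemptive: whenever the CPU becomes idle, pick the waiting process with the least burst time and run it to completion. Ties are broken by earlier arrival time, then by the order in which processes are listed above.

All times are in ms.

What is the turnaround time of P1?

Timeline: | P0 0-1 | idle 1-2 | P2 2-11 | P1 11-26 | P3 26-43 |
Completion: P0=1  P1=26  P2=11  P3=43
Turnaround (C−A): P0=1  P1=24  P2=9  P3=40
Turnaround(P1) = completion − arrival = 26 − 2 = 24

24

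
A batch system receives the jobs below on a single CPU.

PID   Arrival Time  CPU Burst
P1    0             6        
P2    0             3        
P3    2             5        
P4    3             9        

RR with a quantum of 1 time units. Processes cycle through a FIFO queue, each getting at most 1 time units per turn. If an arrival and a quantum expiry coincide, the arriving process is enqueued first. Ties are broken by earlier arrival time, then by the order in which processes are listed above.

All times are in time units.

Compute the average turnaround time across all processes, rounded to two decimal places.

15.50

Schedule: | P1 0-1 | P2 1-2 | P1 2-3 | P3 3-4 | P2 4-5 | P4 5-6 | P1 6-7 | P3 7-8 | P2 8-9 | P4 9-10 | P1 10-11 | P3 11-12 | P4 12-13 | P1 13-14 | P3 14-15 | P4 15-16 | P1 16-17 | P3 17-18 | P4 18-23 |
Completion: P1=17  P2=9  P3=18  P4=23
Turnaround (C−A): P1=17  P2=9  P3=16  P4=20
Turnaround times: P1=17, P2=9, P3=16, P4=20
Average turnaround = (17+9+16+20) / 4 = 62/4 = 15.50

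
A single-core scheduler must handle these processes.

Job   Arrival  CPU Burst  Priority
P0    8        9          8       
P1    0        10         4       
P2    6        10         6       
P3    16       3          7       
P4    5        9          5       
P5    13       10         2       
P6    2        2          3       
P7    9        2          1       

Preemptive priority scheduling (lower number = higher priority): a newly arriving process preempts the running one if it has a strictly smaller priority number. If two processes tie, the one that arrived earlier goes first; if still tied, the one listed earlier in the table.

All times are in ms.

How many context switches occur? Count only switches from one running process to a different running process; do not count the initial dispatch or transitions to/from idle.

Timeline: | P1 0-2 | P6 2-4 | P1 4-9 | P7 9-11 | P1 11-13 | P5 13-23 | P1 23-24 | P4 24-33 | P2 33-43 | P3 43-46 | P0 46-55 |
Completion: P0=55  P1=24  P2=43  P3=46  P4=33  P5=23  P6=4  P7=11

10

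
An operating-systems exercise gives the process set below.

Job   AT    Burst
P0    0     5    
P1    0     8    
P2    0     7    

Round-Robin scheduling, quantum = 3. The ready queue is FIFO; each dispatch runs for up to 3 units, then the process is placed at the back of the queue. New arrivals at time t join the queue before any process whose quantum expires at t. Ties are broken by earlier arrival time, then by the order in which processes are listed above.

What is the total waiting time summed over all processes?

Schedule: | P0 0-3 | P1 3-6 | P2 6-9 | P0 9-11 | P1 11-14 | P2 14-17 | P1 17-19 | P2 19-20 |
Completion: P0=11  P1=19  P2=20
Turnaround (C−A): P0=11  P1=19  P2=20
Waiting = turnaround − burst: P0=6, P1=11, P2=13
Total waiting = 6 + 11 + 13 = 30

30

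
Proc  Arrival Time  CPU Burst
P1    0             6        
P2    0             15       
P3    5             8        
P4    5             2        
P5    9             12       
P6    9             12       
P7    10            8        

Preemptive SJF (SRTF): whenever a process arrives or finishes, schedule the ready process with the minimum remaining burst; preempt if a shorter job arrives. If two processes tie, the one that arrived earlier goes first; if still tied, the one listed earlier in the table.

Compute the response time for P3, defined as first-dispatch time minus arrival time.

3

Schedule: | P1 0-6 | P4 6-8 | P3 8-16 | P7 16-24 | P5 24-36 | P6 36-48 | P2 48-63 |
Completion: P1=6  P2=63  P3=16  P4=8  P5=36  P6=48  P7=24
Turnaround (C−A): P1=6  P2=63  P3=11  P4=3  P5=27  P6=39  P7=14
Response(P3) = first start − arrival = 8 − 5 = 3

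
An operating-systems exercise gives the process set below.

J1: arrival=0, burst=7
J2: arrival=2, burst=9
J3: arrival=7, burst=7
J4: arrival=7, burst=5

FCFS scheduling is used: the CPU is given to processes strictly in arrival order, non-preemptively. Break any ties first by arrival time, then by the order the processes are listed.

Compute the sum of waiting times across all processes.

30

Gantt: | J1 0-7 | J2 7-16 | J3 16-23 | J4 23-28 |
Completion: J1=7  J2=16  J3=23  J4=28
Turnaround (C−A): J1=7  J2=14  J3=16  J4=21
Waiting = turnaround − burst: J1=0, J2=5, J3=9, J4=16
Total waiting = 0 + 5 + 9 + 16 = 30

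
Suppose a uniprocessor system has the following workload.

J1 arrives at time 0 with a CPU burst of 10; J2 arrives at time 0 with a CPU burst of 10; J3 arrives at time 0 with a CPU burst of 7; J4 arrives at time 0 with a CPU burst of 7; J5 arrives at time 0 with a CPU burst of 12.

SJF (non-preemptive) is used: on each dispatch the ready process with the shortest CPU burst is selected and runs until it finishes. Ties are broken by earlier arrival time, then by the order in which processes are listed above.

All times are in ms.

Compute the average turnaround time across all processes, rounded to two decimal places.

Timeline: | J3 0-7 | J4 7-14 | J1 14-24 | J2 24-34 | J5 34-46 |
Completion: J1=24  J2=34  J3=7  J4=14  J5=46
Turnaround times: J1=24, J2=34, J3=7, J4=14, J5=46
Average turnaround = (24+34+7+14+46) / 5 = 125/5 = 25.00

25.00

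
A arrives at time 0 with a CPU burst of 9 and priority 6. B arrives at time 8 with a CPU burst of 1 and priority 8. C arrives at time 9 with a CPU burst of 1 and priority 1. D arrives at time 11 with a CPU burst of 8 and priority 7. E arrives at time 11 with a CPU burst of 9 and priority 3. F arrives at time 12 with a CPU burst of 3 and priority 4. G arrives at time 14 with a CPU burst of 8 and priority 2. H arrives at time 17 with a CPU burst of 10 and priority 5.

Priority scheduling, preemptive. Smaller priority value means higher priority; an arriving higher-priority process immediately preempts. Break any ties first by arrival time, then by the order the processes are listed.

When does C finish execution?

10

Gantt: | A 0-9 | C 9-10 | B 10-11 | E 11-14 | G 14-22 | E 22-28 | F 28-31 | H 31-41 | D 41-49 |
Completion: A=9  B=11  C=10  D=49  E=28  F=31  G=22  H=41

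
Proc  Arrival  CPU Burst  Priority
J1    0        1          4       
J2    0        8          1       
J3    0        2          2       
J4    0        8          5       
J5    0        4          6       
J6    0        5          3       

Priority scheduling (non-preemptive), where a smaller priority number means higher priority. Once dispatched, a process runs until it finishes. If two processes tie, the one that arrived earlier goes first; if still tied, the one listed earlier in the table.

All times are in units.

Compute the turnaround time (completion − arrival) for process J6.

15

Timeline: | J2 0-8 | J3 8-10 | J6 10-15 | J1 15-16 | J4 16-24 | J5 24-28 |
Completion: J1=16  J2=8  J3=10  J4=24  J5=28  J6=15
Turnaround (C−A): J1=16  J2=8  J3=10  J4=24  J5=28  J6=15
Turnaround(J6) = completion − arrival = 15 − 0 = 15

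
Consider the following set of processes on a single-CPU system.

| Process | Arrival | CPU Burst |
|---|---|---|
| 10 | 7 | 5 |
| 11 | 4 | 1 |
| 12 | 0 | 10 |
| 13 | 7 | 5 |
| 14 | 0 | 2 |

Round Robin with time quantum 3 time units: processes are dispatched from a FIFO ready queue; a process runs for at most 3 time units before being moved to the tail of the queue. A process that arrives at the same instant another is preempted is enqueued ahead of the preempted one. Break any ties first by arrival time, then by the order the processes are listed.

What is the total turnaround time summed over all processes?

Gantt: | 12 0-3 | 14 3-5 | 12 5-8 | 11 8-9 | 10 9-12 | 13 12-15 | 12 15-18 | 10 18-20 | 13 20-22 | 12 22-23 |
Completion: 10=20  11=9  12=23  13=22  14=5
Turnaround = completion − arrival: 10=13, 11=5, 12=23, 13=15, 14=5
Total turnaround = 13 + 5 + 23 + 15 + 5 = 61

61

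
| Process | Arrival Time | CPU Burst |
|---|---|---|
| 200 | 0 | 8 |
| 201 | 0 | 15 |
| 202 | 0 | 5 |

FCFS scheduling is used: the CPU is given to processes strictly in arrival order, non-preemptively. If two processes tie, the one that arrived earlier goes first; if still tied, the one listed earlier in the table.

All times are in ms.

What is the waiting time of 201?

Gantt: | 200 0-8 | 201 8-23 | 202 23-28 |
Completion: 200=8  201=23  202=28
Turnaround (C−A): 200=8  201=23  202=28
Waiting(201) = turnaround − burst = 23 − 15 = 8

8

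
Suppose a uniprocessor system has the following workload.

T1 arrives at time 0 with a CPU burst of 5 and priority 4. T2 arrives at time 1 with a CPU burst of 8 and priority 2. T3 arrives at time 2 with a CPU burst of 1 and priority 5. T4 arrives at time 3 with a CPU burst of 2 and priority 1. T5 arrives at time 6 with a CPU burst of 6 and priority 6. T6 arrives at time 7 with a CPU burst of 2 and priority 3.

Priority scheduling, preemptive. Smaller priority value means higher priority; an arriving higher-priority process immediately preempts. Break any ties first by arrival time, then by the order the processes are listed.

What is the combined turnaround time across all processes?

Gantt: | T1 0-1 | T2 1-3 | T4 3-5 | T2 5-11 | T6 11-13 | T1 13-17 | T3 17-18 | T5 18-24 |
Completion: T1=17  T2=11  T3=18  T4=5  T5=24  T6=13
Turnaround = completion − arrival: T1=17, T2=10, T3=16, T4=2, T5=18, T6=6
Total turnaround = 17 + 10 + 16 + 2 + 18 + 6 = 69

69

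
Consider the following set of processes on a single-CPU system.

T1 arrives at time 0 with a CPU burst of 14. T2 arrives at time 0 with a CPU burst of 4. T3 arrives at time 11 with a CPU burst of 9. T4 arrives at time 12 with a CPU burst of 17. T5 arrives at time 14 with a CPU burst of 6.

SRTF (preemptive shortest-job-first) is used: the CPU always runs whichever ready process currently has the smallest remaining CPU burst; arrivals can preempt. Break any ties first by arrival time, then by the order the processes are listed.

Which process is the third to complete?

Gantt: | T2 0-4 | T1 4-18 | T5 18-24 | T3 24-33 | T4 33-50 |
Completion: T1=18  T2=4  T3=33  T4=50  T5=24
Turnaround (C−A): T1=18  T2=4  T3=22  T4=38  T5=10
Finish order: T2 → T1 → T5 → T3 → T4

T5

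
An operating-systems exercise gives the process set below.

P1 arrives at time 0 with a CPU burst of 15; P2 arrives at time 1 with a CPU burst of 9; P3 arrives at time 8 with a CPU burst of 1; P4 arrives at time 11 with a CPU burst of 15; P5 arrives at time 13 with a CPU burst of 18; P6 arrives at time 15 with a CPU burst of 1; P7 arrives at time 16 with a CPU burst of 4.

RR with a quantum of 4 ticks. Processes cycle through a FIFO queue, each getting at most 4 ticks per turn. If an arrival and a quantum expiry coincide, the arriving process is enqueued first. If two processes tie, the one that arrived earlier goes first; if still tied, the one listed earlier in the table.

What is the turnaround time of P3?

Gantt: | P1 0-4 | P2 4-8 | P1 8-12 | P3 12-13 | P2 13-17 | P4 17-21 | P1 21-25 | P5 25-29 | P6 29-30 | P7 30-34 | P2 34-35 | P4 35-39 | P1 39-42 | P5 42-46 | P4 46-50 | P5 50-54 | P4 54-57 | P5 57-63 |
Completion: P1=42  P2=35  P3=13  P4=57  P5=63  P6=30  P7=34
Turnaround (C−A): P1=42  P2=34  P3=5  P4=46  P5=50  P6=15  P7=18
Turnaround(P3) = completion − arrival = 13 − 8 = 5

5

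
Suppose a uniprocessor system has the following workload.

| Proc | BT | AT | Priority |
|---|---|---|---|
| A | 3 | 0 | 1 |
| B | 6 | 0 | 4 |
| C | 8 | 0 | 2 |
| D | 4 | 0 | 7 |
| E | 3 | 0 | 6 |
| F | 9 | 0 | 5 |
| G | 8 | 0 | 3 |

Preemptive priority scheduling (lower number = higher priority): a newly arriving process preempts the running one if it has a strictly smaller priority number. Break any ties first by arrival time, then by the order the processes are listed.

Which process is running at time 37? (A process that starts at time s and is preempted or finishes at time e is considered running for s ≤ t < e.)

Schedule: | A 0-3 | C 3-11 | G 11-19 | B 19-25 | F 25-34 | E 34-37 | D 37-41 |
Completion: A=3  B=25  C=11  D=41  E=37  F=34  G=19

D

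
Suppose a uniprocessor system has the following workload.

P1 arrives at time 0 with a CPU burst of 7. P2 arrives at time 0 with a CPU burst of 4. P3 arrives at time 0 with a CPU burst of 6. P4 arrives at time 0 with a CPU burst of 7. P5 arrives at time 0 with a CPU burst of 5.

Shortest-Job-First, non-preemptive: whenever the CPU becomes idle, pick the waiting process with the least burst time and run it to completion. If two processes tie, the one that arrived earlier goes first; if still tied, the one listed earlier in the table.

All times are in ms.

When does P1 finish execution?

22

Timeline: | P2 0-4 | P5 4-9 | P3 9-15 | P1 15-22 | P4 22-29 |
Completion: P1=22  P2=4  P3=15  P4=29  P5=9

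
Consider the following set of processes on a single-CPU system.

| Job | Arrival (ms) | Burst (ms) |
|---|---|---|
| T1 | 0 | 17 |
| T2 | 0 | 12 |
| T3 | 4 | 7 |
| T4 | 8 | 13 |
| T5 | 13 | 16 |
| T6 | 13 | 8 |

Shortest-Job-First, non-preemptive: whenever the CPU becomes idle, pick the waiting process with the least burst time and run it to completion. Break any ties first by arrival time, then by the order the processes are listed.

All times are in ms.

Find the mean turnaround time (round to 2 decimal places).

Schedule: | T2 0-12 | T3 12-19 | T6 19-27 | T4 27-40 | T5 40-56 | T1 56-73 |
Completion: T1=73  T2=12  T3=19  T4=40  T5=56  T6=27
Turnaround times: T1=73, T2=12, T3=15, T4=32, T5=43, T6=14
Average turnaround = (73+12+15+32+43+14) / 6 = 189/6 = 31.50

31.50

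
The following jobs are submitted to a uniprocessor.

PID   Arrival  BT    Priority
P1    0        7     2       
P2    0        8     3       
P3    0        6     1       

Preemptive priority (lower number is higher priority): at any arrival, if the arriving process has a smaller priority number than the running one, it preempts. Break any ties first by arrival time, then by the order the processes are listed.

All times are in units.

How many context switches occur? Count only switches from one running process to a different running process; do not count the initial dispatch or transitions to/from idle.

Schedule: | P3 0-6 | P1 6-13 | P2 13-21 |
Completion: P1=13  P2=21  P3=6
Turnaround (C−A): P1=13  P2=21  P3=6

2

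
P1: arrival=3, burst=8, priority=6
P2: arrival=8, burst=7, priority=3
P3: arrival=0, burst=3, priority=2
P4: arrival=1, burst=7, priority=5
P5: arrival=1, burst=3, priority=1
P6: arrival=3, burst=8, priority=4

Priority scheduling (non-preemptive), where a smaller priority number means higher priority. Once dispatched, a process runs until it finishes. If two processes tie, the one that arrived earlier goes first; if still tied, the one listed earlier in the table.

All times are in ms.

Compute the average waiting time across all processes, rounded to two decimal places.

9.33

Timeline: | P3 0-3 | P5 3-6 | P6 6-14 | P2 14-21 | P4 21-28 | P1 28-36 |
Completion: P1=36  P2=21  P3=3  P4=28  P5=6  P6=14
Waiting times: P1=25, P2=6, P3=0, P4=20, P5=2, P6=3
Average waiting = (25+6+0+20+2+3) / 6 = 56/6 = 9.33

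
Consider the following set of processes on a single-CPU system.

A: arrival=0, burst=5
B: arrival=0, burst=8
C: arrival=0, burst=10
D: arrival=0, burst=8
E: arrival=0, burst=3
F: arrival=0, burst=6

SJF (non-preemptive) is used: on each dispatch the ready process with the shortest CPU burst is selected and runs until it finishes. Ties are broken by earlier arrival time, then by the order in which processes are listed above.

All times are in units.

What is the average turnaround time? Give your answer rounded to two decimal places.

19.50

Timeline: | E 0-3 | A 3-8 | F 8-14 | B 14-22 | D 22-30 | C 30-40 |
Completion: A=8  B=22  C=40  D=30  E=3  F=14
Turnaround (C−A): A=8  B=22  C=40  D=30  E=3  F=14
Turnaround times: A=8, B=22, C=40, D=30, E=3, F=14
Average turnaround = (8+22+40+30+3+14) / 6 = 117/6 = 19.50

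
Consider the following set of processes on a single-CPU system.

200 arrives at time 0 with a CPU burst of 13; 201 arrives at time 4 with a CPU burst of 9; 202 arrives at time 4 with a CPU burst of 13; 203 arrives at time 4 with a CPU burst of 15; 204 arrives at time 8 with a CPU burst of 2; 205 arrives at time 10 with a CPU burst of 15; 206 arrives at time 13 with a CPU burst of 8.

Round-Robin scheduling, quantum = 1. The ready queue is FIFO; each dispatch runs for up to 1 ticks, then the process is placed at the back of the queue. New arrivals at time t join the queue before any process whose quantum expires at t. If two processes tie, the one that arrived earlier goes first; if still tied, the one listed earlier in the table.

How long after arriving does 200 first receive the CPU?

Timeline: | 200 0-4 | 201 4-5 | 202 5-6 | 203 6-7 | 200 7-8 | 201 8-9 | 202 9-10 | 203 10-11 | 204 11-12 | 200 12-13 | 201 13-14 | 205 14-15 | 202 15-16 | 203 16-17 | 204 17-18 | 206 18-19 | 200 19-20 | 201 20-21 | 205 21-22 | 202 22-23 | 203 23-24 | 206 24-25 | 200 25-26 | 201 26-27 | 205 27-28 | 202 28-29 | 203 29-30 | 206 30-31 | 200 31-32 | 201 32-33 | 205 33-34 | 202 34-35 | 203 35-36 | 206 36-37 | 200 37-38 | 201 38-39 | 205 39-40 | 202 40-41 | 203 41-42 | 206 42-43 | 200 43-44 | 201 44-45 | 205 45-46 | 202 46-47 | 203 47-48 | 206 48-49 | 200 49-50 | 201 50-51 | 205 51-52 | 202 52-53 | 203 53-54 | 206 54-55 | 200 55-56 | 205 56-57 | 202 57-58 | 203 58-59 | 206 59-60 | 205 60-61 | 202 61-62 | 203 62-63 | 205 63-64 | 202 64-65 | 203 65-66 | 205 66-67 | 202 67-68 | 203 68-69 | 205 69-70 | 203 70-71 | 205 71-72 | 203 72-73 | 205 73-75 |
Completion: 200=56  201=51  202=68  203=73  204=18  205=75  206=60
Response(200) = first start − arrival = 0 − 0 = 0

0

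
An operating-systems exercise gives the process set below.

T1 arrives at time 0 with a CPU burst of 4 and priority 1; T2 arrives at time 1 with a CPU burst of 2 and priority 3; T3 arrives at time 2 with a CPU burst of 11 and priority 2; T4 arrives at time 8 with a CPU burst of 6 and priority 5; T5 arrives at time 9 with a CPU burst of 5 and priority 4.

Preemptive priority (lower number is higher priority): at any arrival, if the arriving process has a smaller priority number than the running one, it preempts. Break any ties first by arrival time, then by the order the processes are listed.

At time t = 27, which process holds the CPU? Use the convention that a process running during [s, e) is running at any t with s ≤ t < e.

Timeline: | T1 0-4 | T3 4-15 | T2 15-17 | T5 17-22 | T4 22-28 |
Completion: T1=4  T2=17  T3=15  T4=28  T5=22

T4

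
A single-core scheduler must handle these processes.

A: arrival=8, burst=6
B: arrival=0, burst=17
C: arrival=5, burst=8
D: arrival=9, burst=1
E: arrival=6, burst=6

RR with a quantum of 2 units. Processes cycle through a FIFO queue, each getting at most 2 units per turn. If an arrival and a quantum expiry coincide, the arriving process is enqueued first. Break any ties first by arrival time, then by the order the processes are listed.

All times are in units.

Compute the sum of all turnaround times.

118

Timeline: | B 0-6 | C 6-8 | E 8-10 | B 10-12 | A 12-14 | C 14-16 | D 16-17 | E 17-19 | B 19-21 | A 21-23 | C 23-25 | E 25-27 | B 27-29 | A 29-31 | C 31-33 | B 33-38 |
Completion: A=31  B=38  C=33  D=17  E=27
Turnaround = completion − arrival: A=23, B=38, C=28, D=8, E=21
Total turnaround = 23 + 38 + 28 + 8 + 21 = 118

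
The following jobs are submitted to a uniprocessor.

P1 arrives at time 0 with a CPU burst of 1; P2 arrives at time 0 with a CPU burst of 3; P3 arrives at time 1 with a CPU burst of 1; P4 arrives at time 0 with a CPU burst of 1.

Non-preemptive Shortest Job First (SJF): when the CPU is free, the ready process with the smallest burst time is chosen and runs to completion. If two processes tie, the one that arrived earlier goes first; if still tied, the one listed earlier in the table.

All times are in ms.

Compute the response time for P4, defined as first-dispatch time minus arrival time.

Gantt: | P1 0-1 | P4 1-2 | P3 2-3 | P2 3-6 |
Completion: P1=1  P2=6  P3=3  P4=2
Response(P4) = first start − arrival = 1 − 0 = 1

1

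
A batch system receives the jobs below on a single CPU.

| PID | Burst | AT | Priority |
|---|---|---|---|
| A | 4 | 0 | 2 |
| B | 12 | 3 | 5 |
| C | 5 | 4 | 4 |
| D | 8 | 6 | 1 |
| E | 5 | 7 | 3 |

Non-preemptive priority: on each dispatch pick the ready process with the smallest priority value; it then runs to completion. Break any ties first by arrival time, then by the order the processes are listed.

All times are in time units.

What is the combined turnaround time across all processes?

66

Gantt: | A 0-4 | C 4-9 | D 9-17 | E 17-22 | B 22-34 |
Completion: A=4  B=34  C=9  D=17  E=22
Turnaround (C−A): A=4  B=31  C=5  D=11  E=15
Turnaround = completion − arrival: A=4, B=31, C=5, D=11, E=15
Total turnaround = 4 + 31 + 5 + 11 + 15 = 66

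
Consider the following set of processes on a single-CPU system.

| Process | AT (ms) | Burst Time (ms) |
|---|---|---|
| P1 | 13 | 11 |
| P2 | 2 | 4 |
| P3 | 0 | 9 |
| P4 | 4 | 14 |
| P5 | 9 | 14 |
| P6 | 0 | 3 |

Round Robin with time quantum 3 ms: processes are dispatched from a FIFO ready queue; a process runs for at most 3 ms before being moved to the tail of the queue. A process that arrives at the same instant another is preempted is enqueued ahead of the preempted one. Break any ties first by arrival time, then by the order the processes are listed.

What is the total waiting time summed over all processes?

Timeline: | P3 0-3 | P6 3-6 | P2 6-9 | P3 9-12 | P4 12-15 | P5 15-18 | P2 18-19 | P3 19-22 | P1 22-25 | P4 25-28 | P5 28-31 | P1 31-34 | P4 34-37 | P5 37-40 | P1 40-43 | P4 43-46 | P5 46-49 | P1 49-51 | P4 51-53 | P5 53-55 |
Completion: P1=51  P2=19  P3=22  P4=53  P5=55  P6=6
Turnaround (C−A): P1=38  P2=17  P3=22  P4=49  P5=46  P6=6
Waiting = turnaround − burst: P1=27, P2=13, P3=13, P4=35, P5=32, P6=3
Total waiting = 27 + 13 + 13 + 35 + 32 + 3 = 123

123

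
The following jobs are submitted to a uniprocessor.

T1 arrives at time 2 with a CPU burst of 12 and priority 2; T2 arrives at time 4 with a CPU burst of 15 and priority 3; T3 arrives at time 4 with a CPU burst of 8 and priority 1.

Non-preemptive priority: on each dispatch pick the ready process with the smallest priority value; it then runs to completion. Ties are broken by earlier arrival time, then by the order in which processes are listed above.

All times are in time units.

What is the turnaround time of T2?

Timeline: | idle 0-2 | T1 2-14 | T3 14-22 | T2 22-37 |
Completion: T1=14  T2=37  T3=22
Turnaround (C−A): T1=12  T2=33  T3=18
Turnaround(T2) = completion − arrival = 37 − 4 = 33

33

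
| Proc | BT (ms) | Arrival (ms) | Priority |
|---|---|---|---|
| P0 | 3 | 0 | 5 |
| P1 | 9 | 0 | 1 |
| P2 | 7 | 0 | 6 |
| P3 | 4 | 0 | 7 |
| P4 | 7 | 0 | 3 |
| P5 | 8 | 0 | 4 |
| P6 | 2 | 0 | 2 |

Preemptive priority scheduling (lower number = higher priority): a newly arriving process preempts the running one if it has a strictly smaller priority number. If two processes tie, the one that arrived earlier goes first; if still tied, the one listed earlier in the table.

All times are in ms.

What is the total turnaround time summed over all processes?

Gantt: | P1 0-9 | P6 9-11 | P4 11-18 | P5 18-26 | P0 26-29 | P2 29-36 | P3 36-40 |
Completion: P0=29  P1=9  P2=36  P3=40  P4=18  P5=26  P6=11
Turnaround = completion − arrival: P0=29, P1=9, P2=36, P3=40, P4=18, P5=26, P6=11
Total turnaround = 29 + 9 + 36 + 40 + 18 + 26 + 11 = 169

169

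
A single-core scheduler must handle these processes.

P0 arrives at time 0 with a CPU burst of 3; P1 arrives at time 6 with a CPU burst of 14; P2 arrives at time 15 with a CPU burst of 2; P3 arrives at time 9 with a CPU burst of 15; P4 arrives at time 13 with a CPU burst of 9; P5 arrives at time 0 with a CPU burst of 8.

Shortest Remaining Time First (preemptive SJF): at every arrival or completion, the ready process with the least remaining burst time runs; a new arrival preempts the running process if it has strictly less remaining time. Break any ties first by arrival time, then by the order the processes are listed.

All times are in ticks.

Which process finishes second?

P5

Timeline: | P0 0-3 | P5 3-11 | P1 11-13 | P4 13-15 | P2 15-17 | P4 17-24 | P1 24-36 | P3 36-51 |
Completion: P0=3  P1=36  P2=17  P3=51  P4=24  P5=11
Turnaround (C−A): P0=3  P1=30  P2=2  P3=42  P4=11  P5=11
Finish order: P0 → P5 → P2 → P4 → P1 → P3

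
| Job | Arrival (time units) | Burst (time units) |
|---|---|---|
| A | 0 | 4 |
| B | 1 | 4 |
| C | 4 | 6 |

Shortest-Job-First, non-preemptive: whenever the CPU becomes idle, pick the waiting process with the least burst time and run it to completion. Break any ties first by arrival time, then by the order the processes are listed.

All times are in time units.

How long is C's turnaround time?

10

Timeline: | A 0-4 | B 4-8 | C 8-14 |
Completion: A=4  B=8  C=14
Turnaround (C−A): A=4  B=7  C=10
Turnaround(C) = completion − arrival = 14 − 4 = 10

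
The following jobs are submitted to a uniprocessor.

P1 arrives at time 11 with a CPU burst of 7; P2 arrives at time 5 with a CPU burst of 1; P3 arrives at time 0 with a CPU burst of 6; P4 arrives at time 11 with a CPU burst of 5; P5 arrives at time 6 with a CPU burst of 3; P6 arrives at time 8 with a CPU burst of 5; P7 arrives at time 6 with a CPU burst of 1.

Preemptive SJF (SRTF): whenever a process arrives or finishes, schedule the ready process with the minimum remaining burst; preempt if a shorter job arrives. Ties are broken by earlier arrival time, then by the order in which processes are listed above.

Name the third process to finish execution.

Timeline: | P3 0-6 | P2 6-7 | P7 7-8 | P5 8-11 | P6 11-16 | P4 16-21 | P1 21-28 |
Completion: P1=28  P2=7  P3=6  P4=21  P5=11  P6=16  P7=8
Turnaround (C−A): P1=17  P2=2  P3=6  P4=10  P5=5  P6=8  P7=2
Finish order: P3 → P2 → P7 → P5 → P6 → P4 → P1

P7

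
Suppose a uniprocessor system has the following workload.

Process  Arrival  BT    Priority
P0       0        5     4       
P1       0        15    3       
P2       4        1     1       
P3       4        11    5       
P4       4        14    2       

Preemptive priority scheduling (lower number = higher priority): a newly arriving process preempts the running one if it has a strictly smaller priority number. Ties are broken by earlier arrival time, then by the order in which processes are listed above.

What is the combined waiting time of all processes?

77

Gantt: | P1 0-4 | P2 4-5 | P4 5-19 | P1 19-30 | P0 30-35 | P3 35-46 |
Completion: P0=35  P1=30  P2=5  P3=46  P4=19
Waiting = turnaround − burst: P0=30, P1=15, P2=0, P3=31, P4=1
Total waiting = 30 + 15 + 0 + 31 + 1 = 77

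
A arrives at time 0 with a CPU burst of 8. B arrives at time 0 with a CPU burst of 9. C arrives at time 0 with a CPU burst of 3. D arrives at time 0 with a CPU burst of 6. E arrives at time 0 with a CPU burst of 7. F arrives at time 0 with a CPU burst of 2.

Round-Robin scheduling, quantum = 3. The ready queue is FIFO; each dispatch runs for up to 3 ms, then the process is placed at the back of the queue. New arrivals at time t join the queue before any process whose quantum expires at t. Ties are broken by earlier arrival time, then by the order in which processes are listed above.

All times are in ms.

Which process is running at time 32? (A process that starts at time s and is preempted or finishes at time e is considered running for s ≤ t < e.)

Timeline: | A 0-3 | B 3-6 | C 6-9 | D 9-12 | E 12-15 | F 15-17 | A 17-20 | B 20-23 | D 23-26 | E 26-29 | A 29-31 | B 31-34 | E 34-35 |
Completion: A=31  B=34  C=9  D=26  E=35  F=17
Turnaround (C−A): A=31  B=34  C=9  D=26  E=35  F=17

B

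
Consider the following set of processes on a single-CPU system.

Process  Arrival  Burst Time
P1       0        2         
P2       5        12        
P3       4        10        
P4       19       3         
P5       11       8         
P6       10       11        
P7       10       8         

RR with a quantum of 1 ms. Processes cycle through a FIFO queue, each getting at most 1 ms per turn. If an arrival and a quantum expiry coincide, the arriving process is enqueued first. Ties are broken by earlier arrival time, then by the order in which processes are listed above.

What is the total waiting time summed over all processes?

Schedule: | P1 0-2 | idle 2-4 | P3 4-5 | P2 5-6 | P3 6-7 | P2 7-8 | P3 8-9 | P2 9-10 | P3 10-11 | P6 11-12 | P7 12-13 | P2 13-14 | P5 14-15 | P3 15-16 | P6 16-17 | P7 17-18 | P2 18-19 | P5 19-20 | P3 20-21 | P6 21-22 | P7 22-23 | P4 23-24 | P2 24-25 | P5 25-26 | P3 26-27 | P6 27-28 | P7 28-29 | P4 29-30 | P2 30-31 | P5 31-32 | P3 32-33 | P6 33-34 | P7 34-35 | P4 35-36 | P2 36-37 | P5 37-38 | P3 38-39 | P6 39-40 | P7 40-41 | P2 41-42 | P5 42-43 | P3 43-44 | P6 44-45 | P7 45-46 | P2 46-47 | P5 47-48 | P6 48-49 | P7 49-50 | P2 50-51 | P5 51-52 | P6 52-53 | P2 53-54 | P6 54-56 |
Completion: P1=2  P2=54  P3=44  P4=36  P5=52  P6=56  P7=50
Waiting = turnaround − burst: P1=0, P2=37, P3=30, P4=14, P5=33, P6=35, P7=32
Total waiting = 0 + 37 + 30 + 14 + 33 + 35 + 32 = 181

181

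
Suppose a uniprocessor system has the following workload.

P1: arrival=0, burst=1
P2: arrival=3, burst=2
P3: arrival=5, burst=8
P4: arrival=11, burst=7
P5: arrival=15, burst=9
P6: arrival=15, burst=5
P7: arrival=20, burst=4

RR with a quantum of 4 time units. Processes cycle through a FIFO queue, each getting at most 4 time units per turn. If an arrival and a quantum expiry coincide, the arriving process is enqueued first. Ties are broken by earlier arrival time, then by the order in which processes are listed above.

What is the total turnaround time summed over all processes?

85

Schedule: | P1 0-1 | idle 1-3 | P2 3-5 | P3 5-13 | P4 13-17 | P5 17-21 | P6 21-25 | P4 25-28 | P7 28-32 | P5 32-36 | P6 36-37 | P5 37-38 |
Completion: P1=1  P2=5  P3=13  P4=28  P5=38  P6=37  P7=32
Turnaround (C−A): P1=1  P2=2  P3=8  P4=17  P5=23  P6=22  P7=12
Turnaround = completion − arrival: P1=1, P2=2, P3=8, P4=17, P5=23, P6=22, P7=12
Total turnaround = 1 + 2 + 8 + 17 + 23 + 22 + 12 = 85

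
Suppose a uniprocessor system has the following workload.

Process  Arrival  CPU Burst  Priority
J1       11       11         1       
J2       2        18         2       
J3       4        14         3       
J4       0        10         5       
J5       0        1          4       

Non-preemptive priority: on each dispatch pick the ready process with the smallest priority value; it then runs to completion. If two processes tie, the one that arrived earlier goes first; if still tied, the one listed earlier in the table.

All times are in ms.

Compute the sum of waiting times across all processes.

Gantt: | J5 0-1 | J4 1-11 | J1 11-22 | J2 22-40 | J3 40-54 |
Completion: J1=22  J2=40  J3=54  J4=11  J5=1
Turnaround (C−A): J1=11  J2=38  J3=50  J4=11  J5=1
Waiting = turnaround − burst: J1=0, J2=20, J3=36, J4=1, J5=0
Total waiting = 0 + 20 + 36 + 1 + 0 = 57

57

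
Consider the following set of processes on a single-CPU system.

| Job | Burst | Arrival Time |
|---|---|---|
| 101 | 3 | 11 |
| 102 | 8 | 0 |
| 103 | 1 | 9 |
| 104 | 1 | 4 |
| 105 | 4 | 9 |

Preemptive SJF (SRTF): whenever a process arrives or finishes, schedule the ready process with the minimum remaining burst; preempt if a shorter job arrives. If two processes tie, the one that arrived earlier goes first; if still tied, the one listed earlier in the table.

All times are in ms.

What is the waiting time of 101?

3

Gantt: | 102 0-4 | 104 4-5 | 102 5-9 | 103 9-10 | 105 10-14 | 101 14-17 |
Completion: 101=17  102=9  103=10  104=5  105=14
Turnaround (C−A): 101=6  102=9  103=1  104=1  105=5
Waiting(101) = turnaround − burst = 6 − 3 = 3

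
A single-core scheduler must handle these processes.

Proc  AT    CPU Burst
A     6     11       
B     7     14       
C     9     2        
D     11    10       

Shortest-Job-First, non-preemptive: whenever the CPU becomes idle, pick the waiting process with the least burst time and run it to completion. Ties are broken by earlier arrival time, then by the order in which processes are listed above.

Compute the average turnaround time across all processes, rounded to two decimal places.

18.75

Gantt: | idle 0-6 | A 6-17 | C 17-19 | D 19-29 | B 29-43 |
Completion: A=17  B=43  C=19  D=29
Turnaround (C−A): A=11  B=36  C=10  D=18
Turnaround times: A=11, B=36, C=10, D=18
Average turnaround = (11+36+10+18) / 4 = 75/4 = 18.75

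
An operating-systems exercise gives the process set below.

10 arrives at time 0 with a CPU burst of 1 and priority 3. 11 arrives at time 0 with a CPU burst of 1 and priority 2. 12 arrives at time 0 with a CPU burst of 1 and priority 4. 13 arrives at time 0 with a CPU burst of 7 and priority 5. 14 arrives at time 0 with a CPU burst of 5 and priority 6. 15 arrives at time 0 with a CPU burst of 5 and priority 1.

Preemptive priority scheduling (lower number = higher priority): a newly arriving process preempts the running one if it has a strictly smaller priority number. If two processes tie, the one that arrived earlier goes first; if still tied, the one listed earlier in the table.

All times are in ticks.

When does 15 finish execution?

Schedule: | 15 0-5 | 11 5-6 | 10 6-7 | 12 7-8 | 13 8-15 | 14 15-20 |
Completion: 10=7  11=6  12=8  13=15  14=20  15=5

5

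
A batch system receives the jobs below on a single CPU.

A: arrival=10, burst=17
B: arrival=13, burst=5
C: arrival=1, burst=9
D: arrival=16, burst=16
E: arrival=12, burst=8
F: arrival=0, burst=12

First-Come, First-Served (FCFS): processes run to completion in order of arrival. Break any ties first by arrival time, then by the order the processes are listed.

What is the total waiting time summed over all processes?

Schedule: | F 0-12 | C 12-21 | A 21-38 | E 38-46 | B 46-51 | D 51-67 |
Completion: A=38  B=51  C=21  D=67  E=46  F=12
Turnaround (C−A): A=28  B=38  C=20  D=51  E=34  F=12
Waiting = turnaround − burst: A=11, B=33, C=11, D=35, E=26, F=0
Total waiting = 11 + 33 + 11 + 35 + 26 + 0 = 116

116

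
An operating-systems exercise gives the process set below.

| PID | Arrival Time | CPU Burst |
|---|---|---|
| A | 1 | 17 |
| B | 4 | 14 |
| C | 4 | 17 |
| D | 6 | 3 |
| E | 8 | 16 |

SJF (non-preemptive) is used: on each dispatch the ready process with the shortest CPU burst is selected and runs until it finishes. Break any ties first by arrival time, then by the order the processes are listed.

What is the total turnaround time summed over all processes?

170

Timeline: | idle 0-1 | A 1-18 | D 18-21 | B 21-35 | E 35-51 | C 51-68 |
Completion: A=18  B=35  C=68  D=21  E=51
Turnaround (C−A): A=17  B=31  C=64  D=15  E=43
Turnaround = completion − arrival: A=17, B=31, C=64, D=15, E=43
Total turnaround = 17 + 31 + 64 + 15 + 43 = 170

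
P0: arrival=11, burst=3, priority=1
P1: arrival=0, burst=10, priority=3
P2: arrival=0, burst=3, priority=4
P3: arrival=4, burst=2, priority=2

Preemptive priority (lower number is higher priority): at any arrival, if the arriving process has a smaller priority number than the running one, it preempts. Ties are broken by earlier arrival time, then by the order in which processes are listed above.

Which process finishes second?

P0

Timeline: | P1 0-4 | P3 4-6 | P1 6-11 | P0 11-14 | P1 14-15 | P2 15-18 |
Completion: P0=14  P1=15  P2=18  P3=6
Finish order: P3 → P0 → P1 → P2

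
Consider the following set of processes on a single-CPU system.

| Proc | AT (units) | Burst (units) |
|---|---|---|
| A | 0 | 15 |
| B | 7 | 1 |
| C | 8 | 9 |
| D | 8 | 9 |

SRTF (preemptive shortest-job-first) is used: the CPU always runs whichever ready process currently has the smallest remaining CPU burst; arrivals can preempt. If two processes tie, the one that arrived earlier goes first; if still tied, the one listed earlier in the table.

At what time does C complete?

25

Schedule: | A 0-7 | B 7-8 | A 8-16 | C 16-25 | D 25-34 |
Completion: A=16  B=8  C=25  D=34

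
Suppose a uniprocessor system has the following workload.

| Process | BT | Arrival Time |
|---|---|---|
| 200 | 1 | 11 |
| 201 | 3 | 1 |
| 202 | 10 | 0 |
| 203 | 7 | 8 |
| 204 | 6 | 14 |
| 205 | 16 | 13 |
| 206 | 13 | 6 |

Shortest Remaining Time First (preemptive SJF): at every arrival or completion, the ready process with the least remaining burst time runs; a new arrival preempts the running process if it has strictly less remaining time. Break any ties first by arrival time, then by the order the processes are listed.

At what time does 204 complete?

20

Schedule: | 202 0-1 | 201 1-4 | 202 4-11 | 200 11-12 | 202 12-14 | 204 14-20 | 203 20-27 | 206 27-40 | 205 40-56 |
Completion: 200=12  201=4  202=14  203=27  204=20  205=56  206=40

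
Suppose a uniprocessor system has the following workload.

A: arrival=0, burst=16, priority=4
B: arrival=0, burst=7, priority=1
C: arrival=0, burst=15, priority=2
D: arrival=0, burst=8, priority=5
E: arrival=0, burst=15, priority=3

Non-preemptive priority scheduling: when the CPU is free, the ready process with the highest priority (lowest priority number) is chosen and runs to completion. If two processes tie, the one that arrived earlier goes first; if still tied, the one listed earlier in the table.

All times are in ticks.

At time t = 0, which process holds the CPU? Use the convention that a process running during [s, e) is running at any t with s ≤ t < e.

B

Timeline: | B 0-7 | C 7-22 | E 22-37 | A 37-53 | D 53-61 |
Completion: A=53  B=7  C=22  D=61  E=37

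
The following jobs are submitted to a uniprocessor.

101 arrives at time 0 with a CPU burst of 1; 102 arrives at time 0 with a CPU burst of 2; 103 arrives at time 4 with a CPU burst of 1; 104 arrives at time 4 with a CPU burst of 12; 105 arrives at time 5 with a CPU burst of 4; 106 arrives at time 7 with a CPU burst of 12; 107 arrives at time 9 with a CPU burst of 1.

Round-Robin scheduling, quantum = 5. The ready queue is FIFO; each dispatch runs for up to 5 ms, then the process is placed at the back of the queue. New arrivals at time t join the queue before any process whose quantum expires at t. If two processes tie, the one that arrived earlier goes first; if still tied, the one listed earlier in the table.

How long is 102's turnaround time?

Timeline: | 101 0-1 | 102 1-3 | idle 3-4 | 103 4-5 | 104 5-10 | 105 10-14 | 106 14-19 | 107 19-20 | 104 20-25 | 106 25-30 | 104 30-32 | 106 32-34 |
Completion: 101=1  102=3  103=5  104=32  105=14  106=34  107=20
Turnaround (C−A): 101=1  102=3  103=1  104=28  105=9  106=27  107=11
Turnaround(102) = completion − arrival = 3 − 0 = 3

3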